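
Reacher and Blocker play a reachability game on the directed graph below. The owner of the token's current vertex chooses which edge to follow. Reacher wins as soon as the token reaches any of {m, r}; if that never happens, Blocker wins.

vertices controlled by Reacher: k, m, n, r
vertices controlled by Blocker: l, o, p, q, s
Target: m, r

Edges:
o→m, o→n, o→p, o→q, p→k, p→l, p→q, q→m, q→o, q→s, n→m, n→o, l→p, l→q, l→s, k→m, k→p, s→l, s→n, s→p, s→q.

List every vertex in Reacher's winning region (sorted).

k, m, n, r

A0 = {m, r}
A1: add {k, n} — k (Reacher) has k→m; n (Reacher) has n→m.
A2 = A1; e.g. l (Blocker) can still go to p. Fixed point.
Reacher's winning region = {k, m, n, r}.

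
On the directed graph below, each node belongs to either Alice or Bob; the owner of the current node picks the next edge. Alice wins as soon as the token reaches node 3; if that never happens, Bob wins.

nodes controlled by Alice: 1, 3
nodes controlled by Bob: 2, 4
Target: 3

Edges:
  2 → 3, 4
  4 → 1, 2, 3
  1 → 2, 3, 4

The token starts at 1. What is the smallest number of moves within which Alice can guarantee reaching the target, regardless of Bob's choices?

1

A0 = {3}
A1: add {1} — 1 (Alice) has 1→3.
A2 = A1; e.g. 2 (Bob) can still go to 4. Fixed point.
1 enters the attractor at level 1, so Alice can force the target in 1 move from there.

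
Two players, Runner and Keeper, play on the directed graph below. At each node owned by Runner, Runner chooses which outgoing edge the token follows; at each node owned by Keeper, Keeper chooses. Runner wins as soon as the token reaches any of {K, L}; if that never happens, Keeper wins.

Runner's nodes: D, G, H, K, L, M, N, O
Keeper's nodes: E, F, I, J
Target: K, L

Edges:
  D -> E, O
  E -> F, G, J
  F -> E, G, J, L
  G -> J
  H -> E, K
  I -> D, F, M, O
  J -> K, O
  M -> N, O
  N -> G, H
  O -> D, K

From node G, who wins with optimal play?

A0 = {K, L}
A1: add {H, O} — H (Runner) has H→K; O (Runner) has O→K.
A2: add {D, J, M, N} — D (Runner) has D→O; J (Keeper): all of {K, O} already in; M (Runner) has M→O; N (Runner) has N→H.
A3: add {G} — G (Runner) has G→J.
A4 = A3; e.g. E (Keeper) can still go to F. Fixed point.
G ∈ A3, so Runner can force the target.

Runner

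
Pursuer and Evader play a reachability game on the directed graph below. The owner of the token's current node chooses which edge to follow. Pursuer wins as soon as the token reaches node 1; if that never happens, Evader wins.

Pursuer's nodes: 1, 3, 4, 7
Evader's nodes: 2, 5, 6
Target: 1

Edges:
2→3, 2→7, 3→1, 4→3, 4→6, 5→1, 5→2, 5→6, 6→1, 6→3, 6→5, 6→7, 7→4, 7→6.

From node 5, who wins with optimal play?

Evader

A0 = {1}
A1: add {3} — 3 (Pursuer) has 3→1.
A2: add {4} — 4 (Pursuer) has 4→3.
A3: add {7} — 7 (Pursuer) has 7→4.
A4: add {2} — 2 (Evader): all of {3, 7} already in.
A5 = A4; e.g. 5 (Evader) can still go to 6. Fixed point.
5 never enters the attractor, so Evader can avoid the target forever.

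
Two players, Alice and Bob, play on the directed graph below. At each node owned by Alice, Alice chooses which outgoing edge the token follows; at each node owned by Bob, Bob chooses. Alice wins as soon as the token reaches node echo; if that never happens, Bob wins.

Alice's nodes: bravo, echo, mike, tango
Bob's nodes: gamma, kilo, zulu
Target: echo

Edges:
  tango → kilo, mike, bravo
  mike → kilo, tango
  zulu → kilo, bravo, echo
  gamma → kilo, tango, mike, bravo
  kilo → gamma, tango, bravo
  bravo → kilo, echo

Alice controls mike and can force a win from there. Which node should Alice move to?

A0 = {echo}
A1: add {bravo} — bravo (Alice) has bravo→echo.
A2: add {tango} — tango (Alice) has tango→bravo.
A3: add {mike} — mike (Alice) has mike→tango.
A4 = A3; e.g. kilo (Bob) can still go to gamma. Fixed point.
From mike, successor tango is in the attractor (rank 2); the other successor kilo is not.

tango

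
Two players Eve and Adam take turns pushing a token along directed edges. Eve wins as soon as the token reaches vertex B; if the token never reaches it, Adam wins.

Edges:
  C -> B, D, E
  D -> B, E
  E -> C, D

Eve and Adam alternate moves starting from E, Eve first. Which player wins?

Adam

Track states (vertex, player-to-move).
A0 = {(B,Eve), (B,Adam)}
A1: add {(C,Eve), (D,Eve)}.
A2: add {(E,Adam)}.
A3 = A2; e.g. (C,Adam) stays out. (E,Eve) never enters ⇒ Adam avoids the target.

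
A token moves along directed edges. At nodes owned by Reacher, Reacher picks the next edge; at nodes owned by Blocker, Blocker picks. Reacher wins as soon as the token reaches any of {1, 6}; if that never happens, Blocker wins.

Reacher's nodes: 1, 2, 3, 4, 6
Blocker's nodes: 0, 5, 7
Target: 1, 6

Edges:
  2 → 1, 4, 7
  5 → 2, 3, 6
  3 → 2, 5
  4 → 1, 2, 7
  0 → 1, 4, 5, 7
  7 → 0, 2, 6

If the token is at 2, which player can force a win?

A0 = {1, 6}
A1: add {2, 4} — 2 (Reacher) has 2→1; 4 (Reacher) has 4→1.
2 ∈ A1, so Reacher can force the target.

Reacher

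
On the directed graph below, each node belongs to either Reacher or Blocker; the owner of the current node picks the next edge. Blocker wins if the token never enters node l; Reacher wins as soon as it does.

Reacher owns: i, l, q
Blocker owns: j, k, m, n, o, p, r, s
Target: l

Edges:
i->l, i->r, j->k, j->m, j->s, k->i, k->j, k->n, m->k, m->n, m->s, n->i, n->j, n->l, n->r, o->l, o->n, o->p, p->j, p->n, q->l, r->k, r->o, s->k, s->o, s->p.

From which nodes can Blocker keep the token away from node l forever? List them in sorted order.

A0 = {l}
A1: add {i, q} — i (Reacher) has i→l; q (Reacher) has q→l.
A2 = A1; e.g. j (Blocker) can still go to k. Fixed point.
Reacher's attractor = {i, l, q}; Blocker avoids the target exactly from the complement.

j, k, m, n, o, p, r, s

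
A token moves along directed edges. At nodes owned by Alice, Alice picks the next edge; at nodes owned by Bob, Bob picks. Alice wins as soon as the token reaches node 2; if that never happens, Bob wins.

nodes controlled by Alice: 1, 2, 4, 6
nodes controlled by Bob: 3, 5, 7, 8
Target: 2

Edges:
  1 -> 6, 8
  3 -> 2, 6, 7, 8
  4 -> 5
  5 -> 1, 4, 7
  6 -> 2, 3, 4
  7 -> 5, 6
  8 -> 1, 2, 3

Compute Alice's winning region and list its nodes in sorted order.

1, 2, 6

A0 = {2}
A1: add {6} — 6 (Alice) has 6→2.
A2: add {1} — 1 (Alice) has 1→6.
A3 = A2; e.g. 3 (Bob) can still go to 7. Fixed point.
Alice's winning region = {1, 2, 6}.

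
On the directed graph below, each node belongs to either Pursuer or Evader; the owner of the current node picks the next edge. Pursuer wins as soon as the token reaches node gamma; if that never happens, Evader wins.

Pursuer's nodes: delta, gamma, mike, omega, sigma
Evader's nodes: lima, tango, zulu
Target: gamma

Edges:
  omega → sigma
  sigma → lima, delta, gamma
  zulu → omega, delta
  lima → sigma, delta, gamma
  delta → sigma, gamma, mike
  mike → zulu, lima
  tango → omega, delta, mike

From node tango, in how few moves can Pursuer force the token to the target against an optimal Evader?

A0 = {gamma}
A1: add {delta, sigma} — sigma (Pursuer) has sigma→gamma; delta (Pursuer) has delta→gamma.
A2: add {lima, omega} — omega (Pursuer) has omega→sigma; lima (Evader): all of {sigma, delta, gamma} already in.
A3: add {mike, zulu} — zulu (Evader): all of {omega, delta} already in; mike (Pursuer) has mike→lima.
A4: add {tango} — tango (Evader): all of {omega, delta, mike} already in.
A4 = all vertices. Fixed point.
tango enters the attractor at level 4, so Pursuer can force the target in 4 moves from there.

4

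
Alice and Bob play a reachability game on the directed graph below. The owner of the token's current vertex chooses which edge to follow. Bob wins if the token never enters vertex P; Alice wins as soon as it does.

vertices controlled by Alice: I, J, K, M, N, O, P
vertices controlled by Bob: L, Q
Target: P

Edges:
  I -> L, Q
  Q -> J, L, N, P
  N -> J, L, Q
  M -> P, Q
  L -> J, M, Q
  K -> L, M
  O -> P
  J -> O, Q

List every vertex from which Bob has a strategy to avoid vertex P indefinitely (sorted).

A0 = {P}
A1: add {M, O} — M (Alice) has M→P; O (Alice) has O→P.
A2: add {J, K} — J (Alice) has J→O; K (Alice) has K→M.
A3: add {N} — N (Alice) has N→J.
A4 = A3; e.g. I (Alice) has no edge into A3. Fixed point.
Alice's attractor = {J, K, M, N, O, P}; Bob avoids the target exactly from the complement.

I, L, Q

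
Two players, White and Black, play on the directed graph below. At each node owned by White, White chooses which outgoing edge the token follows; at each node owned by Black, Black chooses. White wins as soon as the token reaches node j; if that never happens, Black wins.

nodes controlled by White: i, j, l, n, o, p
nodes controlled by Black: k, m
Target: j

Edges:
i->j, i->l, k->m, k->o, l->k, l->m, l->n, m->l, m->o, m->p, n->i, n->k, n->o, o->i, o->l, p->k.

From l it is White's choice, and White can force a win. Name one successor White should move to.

n

A0 = {j}
A1: add {i} — i (White) has i→j.
A2: add {n, o} — n (White) has n→i; o (White) has o→i.
A3: add {l} — l (White) has l→n.
A4 = A3; e.g. k (Black) can still go to m. Fixed point.
From l, successor n is in the attractor (rank 2); the other successors k, m are not.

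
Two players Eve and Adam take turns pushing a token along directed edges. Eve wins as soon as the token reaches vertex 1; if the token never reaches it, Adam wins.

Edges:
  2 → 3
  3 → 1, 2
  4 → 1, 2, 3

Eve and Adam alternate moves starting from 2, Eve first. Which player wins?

Track states (vertex, player-to-move).
A0 = {(1,Eve), (1,Adam)}
A1: add {(3,Eve), (4,Eve)}.
A2: add {(2,Adam)}.
A3 = A2; e.g. (2,Eve) stays out. (2,Eve) never enters ⇒ Adam avoids the target.

Adam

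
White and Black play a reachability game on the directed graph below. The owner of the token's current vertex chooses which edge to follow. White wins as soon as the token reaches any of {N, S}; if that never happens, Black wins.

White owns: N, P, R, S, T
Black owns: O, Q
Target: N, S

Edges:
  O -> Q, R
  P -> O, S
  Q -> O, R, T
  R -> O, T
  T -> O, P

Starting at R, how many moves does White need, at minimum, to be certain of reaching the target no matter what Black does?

A0 = {N, S}
A1: add {P} — P (White) has P→S.
A2: add {T} — T (White) has T→P.
A3: add {R} — R (White) has R→T.
A4 = A3; e.g. O (Black) can still go to Q. Fixed point.
R enters the attractor at level 3, so White can force the target in 3 moves from there.

3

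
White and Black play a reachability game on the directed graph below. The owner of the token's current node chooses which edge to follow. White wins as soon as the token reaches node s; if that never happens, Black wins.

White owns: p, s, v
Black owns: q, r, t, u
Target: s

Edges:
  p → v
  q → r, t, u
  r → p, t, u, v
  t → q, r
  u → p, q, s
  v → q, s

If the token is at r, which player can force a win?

A0 = {s}
A1: add {v} — v (White) has v→s.
A2: add {p} — p (White) has p→v.
A3 = A2; e.g. q (Black) can still go to r. Fixed point.
r never enters the attractor, so Black can avoid the target forever.

Black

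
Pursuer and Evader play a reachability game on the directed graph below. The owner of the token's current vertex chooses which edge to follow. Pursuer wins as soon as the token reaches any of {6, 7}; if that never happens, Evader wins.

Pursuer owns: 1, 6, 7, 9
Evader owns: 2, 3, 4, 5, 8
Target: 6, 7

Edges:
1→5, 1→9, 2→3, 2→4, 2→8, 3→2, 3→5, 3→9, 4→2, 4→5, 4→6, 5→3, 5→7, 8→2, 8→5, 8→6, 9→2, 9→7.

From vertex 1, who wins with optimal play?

Pursuer

A0 = {6, 7}
A1: add {9} — 9 (Pursuer) has 9→7.
A2: add {1} — 1 (Pursuer) has 1→9.
A3 = A2; e.g. 2 (Evader) can still go to 3. Fixed point.
1 ∈ A2, so Pursuer can force the target.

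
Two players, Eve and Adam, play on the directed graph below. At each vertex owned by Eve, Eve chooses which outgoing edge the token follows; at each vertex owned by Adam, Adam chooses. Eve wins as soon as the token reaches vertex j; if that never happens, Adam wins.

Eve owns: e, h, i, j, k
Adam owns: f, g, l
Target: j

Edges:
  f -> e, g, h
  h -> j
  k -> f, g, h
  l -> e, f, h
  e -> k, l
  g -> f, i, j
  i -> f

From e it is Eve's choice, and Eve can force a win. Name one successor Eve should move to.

k

A0 = {j}
A1: add {h} — h (Eve) has h→j.
A2: add {k} — k (Eve) has k→h.
A3: add {e} — e (Eve) has e→k.
A4 = A3; e.g. f (Adam) can still go to g. Fixed point.
From e, successor k is in the attractor (rank 2); the other successor l is not.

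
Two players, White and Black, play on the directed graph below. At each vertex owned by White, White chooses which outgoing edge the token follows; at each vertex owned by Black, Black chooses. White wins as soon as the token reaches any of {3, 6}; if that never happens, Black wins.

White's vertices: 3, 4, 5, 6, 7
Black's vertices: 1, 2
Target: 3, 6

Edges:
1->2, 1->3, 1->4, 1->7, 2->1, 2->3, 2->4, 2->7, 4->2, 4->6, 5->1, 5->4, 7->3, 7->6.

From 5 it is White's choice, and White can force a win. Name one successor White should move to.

A0 = {3, 6}
A1: add {4, 7} — 4 (White) has 4→6; 7 (White) has 7→3.
A2: add {5} — 5 (White) has 5→4.
A3 = A2; e.g. 1 (Black) can still go to 2. Fixed point.
From 5, successor 4 is in the attractor (rank 1); the other successor 1 is not.

4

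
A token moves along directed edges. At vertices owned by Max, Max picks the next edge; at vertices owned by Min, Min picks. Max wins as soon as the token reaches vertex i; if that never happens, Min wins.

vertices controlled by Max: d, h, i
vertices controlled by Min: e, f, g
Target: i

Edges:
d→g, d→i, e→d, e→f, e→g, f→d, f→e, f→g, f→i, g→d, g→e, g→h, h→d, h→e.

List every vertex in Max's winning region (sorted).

A0 = {i}
A1: add {d} — d (Max) has d→i.
A2: add {h} — h (Max) has h→d.
A3 = A2; e.g. e (Min) can still go to f. Fixed point.
Max's winning region = {d, h, i}.

d, h, i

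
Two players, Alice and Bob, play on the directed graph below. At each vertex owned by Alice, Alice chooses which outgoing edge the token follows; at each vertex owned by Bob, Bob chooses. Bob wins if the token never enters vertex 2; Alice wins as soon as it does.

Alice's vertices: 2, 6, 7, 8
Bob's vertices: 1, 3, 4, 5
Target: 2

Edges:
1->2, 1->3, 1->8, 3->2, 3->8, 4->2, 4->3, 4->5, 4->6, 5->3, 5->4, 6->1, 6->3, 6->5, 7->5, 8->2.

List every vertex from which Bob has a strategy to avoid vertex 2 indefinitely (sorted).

A0 = {2}
A1: add {8} — 8 (Alice) has 8→2.
A2: add {3} — 3 (Bob): all of {2, 8} already in.
A3: add {1, 6} — 1 (Bob): all of {2, 3, 8} already in; 6 (Alice) has 6→3.
A4 = A3; e.g. 4 (Bob) can still go to 5. Fixed point.
Alice's attractor = {1, 2, 3, 6, 8}; Bob avoids the target exactly from the complement.

4, 5, 7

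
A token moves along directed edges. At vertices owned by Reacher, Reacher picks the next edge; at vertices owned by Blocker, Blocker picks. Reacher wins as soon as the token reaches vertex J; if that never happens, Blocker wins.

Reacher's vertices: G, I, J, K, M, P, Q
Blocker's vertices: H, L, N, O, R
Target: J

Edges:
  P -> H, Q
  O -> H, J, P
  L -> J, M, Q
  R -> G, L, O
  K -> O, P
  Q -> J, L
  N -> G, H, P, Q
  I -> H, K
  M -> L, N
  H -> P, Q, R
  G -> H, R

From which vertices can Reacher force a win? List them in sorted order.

I, J, K, P, Q

A0 = {J}
A1: add {Q} — Q (Reacher) has Q→J.
A2: add {P} — P (Reacher) has P→Q.
A3: add {K} — K (Reacher) has K→P.
A4: add {I} — I (Reacher) has I→K.
A5 = A4; e.g. G (Reacher) has no edge into A4. Fixed point.
Reacher's winning region = {I, J, K, P, Q}.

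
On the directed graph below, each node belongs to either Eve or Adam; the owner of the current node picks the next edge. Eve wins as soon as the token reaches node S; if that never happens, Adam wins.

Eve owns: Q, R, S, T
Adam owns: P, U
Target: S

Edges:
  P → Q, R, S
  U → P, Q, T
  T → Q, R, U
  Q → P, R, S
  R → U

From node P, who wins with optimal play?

A0 = {S}
A1: add {Q} — Q (Eve) has Q→S.
A2: add {T} — T (Eve) has T→Q.
A3 = A2; e.g. P (Adam) can still go to R. Fixed point.
P never enters the attractor, so Adam can avoid the target forever.

Adam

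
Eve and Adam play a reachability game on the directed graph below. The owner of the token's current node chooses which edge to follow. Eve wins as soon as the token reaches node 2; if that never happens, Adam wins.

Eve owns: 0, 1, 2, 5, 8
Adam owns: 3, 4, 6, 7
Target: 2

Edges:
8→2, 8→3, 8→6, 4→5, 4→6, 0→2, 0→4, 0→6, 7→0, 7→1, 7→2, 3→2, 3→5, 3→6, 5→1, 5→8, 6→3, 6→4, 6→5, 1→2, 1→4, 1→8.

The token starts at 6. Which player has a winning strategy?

A0 = {2}
A1: add {0, 1, 8} — 0 (Eve) has 0→2; 1 (Eve) has 1→2; 8 (Eve) has 8→2.
A2: add {5, 7} — 5 (Eve) has 5→1; 7 (Adam): all of {0, 1, 2} already in.
A3 = A2; e.g. 3 (Adam) can still go to 6. Fixed point.
6 never enters the attractor, so Adam can avoid the target forever.

Adam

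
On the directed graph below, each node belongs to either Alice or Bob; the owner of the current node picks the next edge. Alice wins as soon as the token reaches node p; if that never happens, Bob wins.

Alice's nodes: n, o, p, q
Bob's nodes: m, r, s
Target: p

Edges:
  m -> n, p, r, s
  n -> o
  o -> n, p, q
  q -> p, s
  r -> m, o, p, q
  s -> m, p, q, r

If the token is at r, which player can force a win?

A0 = {p}
A1: add {o, q} — o (Alice) has o→p; q (Alice) has q→p.
A2: add {n} — n (Alice) has n→o.
A3 = A2; e.g. m (Bob) can still go to r. Fixed point.
r never enters the attractor, so Bob can avoid the target forever.

Bob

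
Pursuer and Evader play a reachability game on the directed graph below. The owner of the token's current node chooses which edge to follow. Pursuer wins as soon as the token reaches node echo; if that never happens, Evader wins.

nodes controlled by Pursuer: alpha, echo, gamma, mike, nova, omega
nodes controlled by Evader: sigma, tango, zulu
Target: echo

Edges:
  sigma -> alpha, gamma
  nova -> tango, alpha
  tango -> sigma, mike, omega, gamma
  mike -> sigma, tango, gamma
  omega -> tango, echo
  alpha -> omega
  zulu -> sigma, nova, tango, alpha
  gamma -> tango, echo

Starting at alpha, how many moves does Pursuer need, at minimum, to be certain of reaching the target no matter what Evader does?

A0 = {echo}
A1: add {gamma, omega} — omega (Pursuer) has omega→echo; gamma (Pursuer) has gamma→echo.
A2: add {alpha, mike} — mike (Pursuer) has mike→gamma; alpha (Pursuer) has alpha→omega.
alpha enters the attractor at level 2, so Pursuer can force the target in 2 moves from there.

2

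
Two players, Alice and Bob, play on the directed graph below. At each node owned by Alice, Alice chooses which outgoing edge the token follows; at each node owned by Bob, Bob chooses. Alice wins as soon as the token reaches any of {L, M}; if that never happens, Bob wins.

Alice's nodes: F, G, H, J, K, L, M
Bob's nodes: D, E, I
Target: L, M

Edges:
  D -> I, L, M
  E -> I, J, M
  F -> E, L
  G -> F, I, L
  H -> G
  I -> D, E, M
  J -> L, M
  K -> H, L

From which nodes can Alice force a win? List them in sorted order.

A0 = {L, M}
A1: add {F, G, J, K} — F (Alice) has F→L; G (Alice) has G→L; J (Alice) has J→L; K (Alice) has K→L.
A2: add {H} — H (Alice) has H→G.
A3 = A2; e.g. D (Bob) can still go to I. Fixed point.
Alice's winning region = {F, G, H, J, K, L, M}.

F, G, H, J, K, L, M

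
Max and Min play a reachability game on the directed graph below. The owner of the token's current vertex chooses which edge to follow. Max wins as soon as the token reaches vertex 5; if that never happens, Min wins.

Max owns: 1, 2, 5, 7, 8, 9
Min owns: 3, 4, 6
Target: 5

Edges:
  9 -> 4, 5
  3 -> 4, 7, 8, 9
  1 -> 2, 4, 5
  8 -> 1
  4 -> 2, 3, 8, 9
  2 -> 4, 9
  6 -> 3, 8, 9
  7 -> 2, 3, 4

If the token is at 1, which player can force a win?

A0 = {5}
A1: add {1, 9} — 1 (Max) has 1→5; 9 (Max) has 9→5.
1 ∈ A1, so Max can force the target.

Max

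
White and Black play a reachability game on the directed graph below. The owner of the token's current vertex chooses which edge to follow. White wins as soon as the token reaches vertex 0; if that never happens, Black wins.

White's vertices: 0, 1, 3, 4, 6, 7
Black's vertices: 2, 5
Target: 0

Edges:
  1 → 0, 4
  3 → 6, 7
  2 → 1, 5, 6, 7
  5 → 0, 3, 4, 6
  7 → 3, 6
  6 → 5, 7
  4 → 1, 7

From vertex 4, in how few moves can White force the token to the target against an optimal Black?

2

A0 = {0}
A1: add {1} — 1 (White) has 1→0.
A2: add {4} — 4 (White) has 4→1.
A3 = A2; e.g. 2 (Black) can still go to 5. Fixed point.
4 enters the attractor at level 2, so White can force the target in 2 moves from there.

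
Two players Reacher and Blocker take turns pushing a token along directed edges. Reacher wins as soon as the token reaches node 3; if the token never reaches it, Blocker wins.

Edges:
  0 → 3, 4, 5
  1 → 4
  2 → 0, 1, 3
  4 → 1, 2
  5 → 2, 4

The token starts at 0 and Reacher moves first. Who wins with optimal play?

Reacher

Track states (vertex, player-to-move).
A0 = {(3,Reacher), (3,Blocker)}
A1: add {(0,Reacher), (2,Reacher)}.
(0,Reacher) ∈ A1 ⇒ Reacher forces the target.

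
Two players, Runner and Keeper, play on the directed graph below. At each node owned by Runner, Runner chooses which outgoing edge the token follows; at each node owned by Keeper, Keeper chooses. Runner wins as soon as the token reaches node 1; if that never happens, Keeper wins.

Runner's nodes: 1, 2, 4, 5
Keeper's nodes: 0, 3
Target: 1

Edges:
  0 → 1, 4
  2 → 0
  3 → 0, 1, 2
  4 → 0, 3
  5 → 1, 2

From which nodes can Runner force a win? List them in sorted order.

A0 = {1}
A1: add {5} — 5 (Runner) has 5→1.
A2 = A1; e.g. 0 (Keeper) can still go to 4. Fixed point.
Runner's winning region = {1, 5}.

1, 5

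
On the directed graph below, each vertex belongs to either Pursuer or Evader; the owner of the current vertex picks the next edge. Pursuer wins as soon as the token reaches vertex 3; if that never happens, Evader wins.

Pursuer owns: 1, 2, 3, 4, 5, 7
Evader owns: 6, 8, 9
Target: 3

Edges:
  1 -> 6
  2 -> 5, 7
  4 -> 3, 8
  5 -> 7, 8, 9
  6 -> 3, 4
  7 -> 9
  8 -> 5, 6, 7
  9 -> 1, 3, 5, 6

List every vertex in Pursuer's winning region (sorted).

A0 = {3}
A1: add {4} — 4 (Pursuer) has 4→3.
A2: add {6} — 6 (Evader): all of {3, 4} already in.
A3: add {1} — 1 (Pursuer) has 1→6.
A4 = A3; e.g. 2 (Pursuer) has no edge into A3. Fixed point.
Pursuer's winning region = {1, 3, 4, 6}.

1, 3, 4, 6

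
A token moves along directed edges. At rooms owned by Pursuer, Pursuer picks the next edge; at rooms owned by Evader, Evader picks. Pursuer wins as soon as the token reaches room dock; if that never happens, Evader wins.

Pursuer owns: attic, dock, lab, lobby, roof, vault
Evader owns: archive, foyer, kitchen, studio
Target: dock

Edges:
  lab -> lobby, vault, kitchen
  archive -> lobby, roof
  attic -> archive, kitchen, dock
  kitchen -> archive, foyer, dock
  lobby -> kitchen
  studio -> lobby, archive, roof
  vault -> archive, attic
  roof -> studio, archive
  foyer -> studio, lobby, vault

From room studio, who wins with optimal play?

A0 = {dock}
A1: add {attic} — attic (Pursuer) has attic→dock.
A2: add {vault} — vault (Pursuer) has vault→attic.
A3: add {lab} — lab (Pursuer) has lab→vault.
A4 = A3; e.g. studio (Evader) can still go to lobby. Fixed point.
studio never enters the attractor, so Evader can avoid the target forever.

Evader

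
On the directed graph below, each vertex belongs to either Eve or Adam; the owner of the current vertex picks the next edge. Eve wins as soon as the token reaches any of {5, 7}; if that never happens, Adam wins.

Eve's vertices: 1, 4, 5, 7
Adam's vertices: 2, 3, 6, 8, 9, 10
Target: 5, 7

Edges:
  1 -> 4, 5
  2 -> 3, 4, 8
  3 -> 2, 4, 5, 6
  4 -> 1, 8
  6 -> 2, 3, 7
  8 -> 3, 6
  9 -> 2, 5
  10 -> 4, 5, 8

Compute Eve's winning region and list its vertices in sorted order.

A0 = {5, 7}
A1: add {1} — 1 (Eve) has 1→5.
A2: add {4} — 4 (Eve) has 4→1.
A3 = A2; e.g. 2 (Adam) can still go to 3. Fixed point.
Eve's winning region = {1, 4, 5, 7}.

1, 4, 5, 7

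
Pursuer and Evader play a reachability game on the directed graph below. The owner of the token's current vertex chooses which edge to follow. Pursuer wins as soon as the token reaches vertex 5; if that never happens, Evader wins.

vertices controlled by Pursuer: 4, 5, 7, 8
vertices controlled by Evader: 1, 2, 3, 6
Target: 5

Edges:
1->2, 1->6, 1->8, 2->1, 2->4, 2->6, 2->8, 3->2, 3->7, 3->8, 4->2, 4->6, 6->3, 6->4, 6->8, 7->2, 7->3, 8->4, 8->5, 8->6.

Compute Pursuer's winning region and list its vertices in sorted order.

5, 8

A0 = {5}
A1: add {8} — 8 (Pursuer) has 8→5.
A2 = A1; e.g. 1 (Evader) can still go to 2. Fixed point.
Pursuer's winning region = {5, 8}.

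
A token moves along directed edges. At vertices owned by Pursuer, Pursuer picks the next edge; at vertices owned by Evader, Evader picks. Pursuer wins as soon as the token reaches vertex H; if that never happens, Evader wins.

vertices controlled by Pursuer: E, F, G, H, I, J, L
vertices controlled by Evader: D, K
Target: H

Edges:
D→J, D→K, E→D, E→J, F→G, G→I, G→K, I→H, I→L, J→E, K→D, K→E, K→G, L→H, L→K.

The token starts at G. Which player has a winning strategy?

Pursuer

A0 = {H}
A1: add {I, L} — I (Pursuer) has I→H; L (Pursuer) has L→H.
A2: add {G} — G (Pursuer) has G→I.
G ∈ A2, so Pursuer can force the target.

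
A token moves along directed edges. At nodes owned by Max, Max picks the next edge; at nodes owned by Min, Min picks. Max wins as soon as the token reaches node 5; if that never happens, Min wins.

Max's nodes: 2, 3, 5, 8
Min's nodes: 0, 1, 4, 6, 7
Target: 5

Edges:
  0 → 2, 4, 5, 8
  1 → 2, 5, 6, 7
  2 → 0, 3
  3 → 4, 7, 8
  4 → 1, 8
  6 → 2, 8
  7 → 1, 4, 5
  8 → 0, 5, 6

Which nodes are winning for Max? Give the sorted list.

A0 = {5}
A1: add {8} — 8 (Max) has 8→5.
A2: add {3} — 3 (Max) has 3→8.
A3: add {2} — 2 (Max) has 2→3.
A4: add {6} — 6 (Min): all of {2, 8} already in.
A5 = A4; e.g. 0 (Min) can still go to 4. Fixed point.
Max's winning region = {2, 3, 5, 6, 8}.

2, 3, 5, 6, 8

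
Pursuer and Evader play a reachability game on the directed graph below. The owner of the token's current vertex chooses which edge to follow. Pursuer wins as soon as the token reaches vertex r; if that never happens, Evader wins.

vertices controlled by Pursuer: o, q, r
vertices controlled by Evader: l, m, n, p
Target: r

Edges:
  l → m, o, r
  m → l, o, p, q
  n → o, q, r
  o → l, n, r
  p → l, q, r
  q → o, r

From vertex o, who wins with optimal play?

A0 = {r}
A1: add {o, q} — o (Pursuer) has o→r; q (Pursuer) has q→r.
o ∈ A1, so Pursuer can force the target.

Pursuer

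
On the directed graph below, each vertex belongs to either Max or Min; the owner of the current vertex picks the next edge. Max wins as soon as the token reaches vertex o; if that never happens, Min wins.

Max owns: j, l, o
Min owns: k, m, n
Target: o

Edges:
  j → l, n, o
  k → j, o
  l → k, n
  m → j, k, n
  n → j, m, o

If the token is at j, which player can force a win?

A0 = {o}
A1: add {j} — j (Max) has j→o.
j ∈ A1, so Max can force the target.

Max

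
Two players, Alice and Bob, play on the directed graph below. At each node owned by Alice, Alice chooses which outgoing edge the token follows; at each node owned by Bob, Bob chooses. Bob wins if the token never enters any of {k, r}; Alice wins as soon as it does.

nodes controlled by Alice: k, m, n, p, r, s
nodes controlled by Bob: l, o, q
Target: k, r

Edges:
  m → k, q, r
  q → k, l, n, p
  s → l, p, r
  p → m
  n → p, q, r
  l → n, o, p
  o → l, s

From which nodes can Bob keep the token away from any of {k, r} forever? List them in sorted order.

A0 = {k, r}
A1: add {m, n, s} — m (Alice) has m→k; n (Alice) has n→r; s (Alice) has s→r.
A2: add {p} — p (Alice) has p→m.
A3 = A2; e.g. l (Bob) can still go to o. Fixed point.
Alice's attractor = {k, m, n, p, r, s}; Bob avoids the target exactly from the complement.

l, o, q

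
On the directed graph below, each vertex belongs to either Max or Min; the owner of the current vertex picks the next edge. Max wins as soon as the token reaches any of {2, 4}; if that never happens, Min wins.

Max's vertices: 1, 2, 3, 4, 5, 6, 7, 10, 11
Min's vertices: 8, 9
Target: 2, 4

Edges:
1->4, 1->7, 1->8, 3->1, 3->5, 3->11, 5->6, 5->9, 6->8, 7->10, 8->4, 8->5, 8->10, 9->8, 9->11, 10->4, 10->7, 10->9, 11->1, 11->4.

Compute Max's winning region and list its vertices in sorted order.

A0 = {2, 4}
A1: add {1, 10, 11} — 1 (Max) has 1→4; 10 (Max) has 10→4; 11 (Max) has 11→4.
A2: add {3, 7} — 3 (Max) has 3→1; 7 (Max) has 7→10.
A3 = A2; e.g. 5 (Max) has no edge into A2. Fixed point.
Max's winning region = {1, 2, 3, 4, 7, 10, 11}.

1, 2, 3, 4, 7, 10, 11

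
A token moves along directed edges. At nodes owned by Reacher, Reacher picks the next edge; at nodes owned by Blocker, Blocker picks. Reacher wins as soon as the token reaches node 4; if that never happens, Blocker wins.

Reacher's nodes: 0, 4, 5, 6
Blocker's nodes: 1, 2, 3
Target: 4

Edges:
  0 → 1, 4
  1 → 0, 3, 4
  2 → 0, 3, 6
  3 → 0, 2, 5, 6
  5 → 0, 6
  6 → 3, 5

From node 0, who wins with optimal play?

Reacher

A0 = {4}
A1: add {0} — 0 (Reacher) has 0→4.
0 ∈ A1, so Reacher can force the target.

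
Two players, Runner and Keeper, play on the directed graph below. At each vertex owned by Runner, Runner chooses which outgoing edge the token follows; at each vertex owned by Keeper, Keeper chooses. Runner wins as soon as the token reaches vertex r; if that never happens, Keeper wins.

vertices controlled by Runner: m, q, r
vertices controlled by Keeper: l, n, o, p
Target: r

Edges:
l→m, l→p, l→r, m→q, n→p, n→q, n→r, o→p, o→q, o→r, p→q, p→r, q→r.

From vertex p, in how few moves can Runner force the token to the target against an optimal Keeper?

A0 = {r}
A1: add {q} — q (Runner) has q→r.
A2: add {m, p} — m (Runner) has m→q; p (Keeper): all of {q, r} already in.
p enters the attractor at level 2, so Runner can force the target in 2 moves from there.

2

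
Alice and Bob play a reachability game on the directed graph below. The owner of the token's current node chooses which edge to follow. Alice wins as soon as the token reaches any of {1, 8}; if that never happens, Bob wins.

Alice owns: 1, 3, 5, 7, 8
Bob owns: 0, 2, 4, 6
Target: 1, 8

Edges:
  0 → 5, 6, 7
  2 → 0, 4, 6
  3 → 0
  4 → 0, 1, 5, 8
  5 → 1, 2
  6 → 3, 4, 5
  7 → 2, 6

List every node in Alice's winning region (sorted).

A0 = {1, 8}
A1: add {5} — 5 (Alice) has 5→1.
A2 = A1; e.g. 0 (Bob) can still go to 6. Fixed point.
Alice's winning region = {1, 5, 8}.

1, 5, 8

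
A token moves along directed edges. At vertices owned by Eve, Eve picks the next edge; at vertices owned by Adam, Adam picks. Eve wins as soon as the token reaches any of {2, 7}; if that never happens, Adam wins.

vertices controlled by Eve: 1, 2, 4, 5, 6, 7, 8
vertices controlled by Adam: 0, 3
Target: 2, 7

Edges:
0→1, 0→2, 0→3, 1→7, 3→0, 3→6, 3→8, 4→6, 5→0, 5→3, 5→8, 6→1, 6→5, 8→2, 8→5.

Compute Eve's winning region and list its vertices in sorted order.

1, 2, 4, 5, 6, 7, 8

A0 = {2, 7}
A1: add {1, 8} — 1 (Eve) has 1→7; 8 (Eve) has 8→2.
A2: add {5, 6} — 5 (Eve) has 5→8; 6 (Eve) has 6→1.
A3: add {4} — 4 (Eve) has 4→6.
A4 = A3; e.g. 0 (Adam) can still go to 3. Fixed point.
Eve's winning region = {1, 2, 4, 5, 6, 7, 8}.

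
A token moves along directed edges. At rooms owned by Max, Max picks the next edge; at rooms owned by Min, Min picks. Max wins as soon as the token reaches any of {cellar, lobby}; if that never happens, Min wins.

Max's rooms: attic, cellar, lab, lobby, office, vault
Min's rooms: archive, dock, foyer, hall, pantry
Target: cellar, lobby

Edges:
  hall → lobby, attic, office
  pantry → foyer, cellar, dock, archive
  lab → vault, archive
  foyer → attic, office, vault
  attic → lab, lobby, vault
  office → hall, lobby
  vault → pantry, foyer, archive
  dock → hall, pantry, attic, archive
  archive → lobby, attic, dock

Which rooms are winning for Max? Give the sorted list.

A0 = {cellar, lobby}
A1: add {attic, office} — attic (Max) has attic→lobby; office (Max) has office→lobby.
A2: add {hall} — hall (Min): all of {lobby, attic, office} already in.
A3 = A2; e.g. pantry (Min) can still go to foyer. Fixed point.
Max's winning region = {attic, cellar, hall, lobby, office}.

attic, cellar, hall, lobby, office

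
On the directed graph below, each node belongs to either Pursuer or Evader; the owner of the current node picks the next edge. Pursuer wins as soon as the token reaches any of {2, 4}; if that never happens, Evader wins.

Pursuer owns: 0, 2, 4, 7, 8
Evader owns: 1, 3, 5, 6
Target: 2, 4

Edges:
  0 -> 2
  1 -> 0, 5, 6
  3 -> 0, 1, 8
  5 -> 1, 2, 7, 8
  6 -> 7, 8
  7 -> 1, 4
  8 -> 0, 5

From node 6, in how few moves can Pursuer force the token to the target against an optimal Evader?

3

A0 = {2, 4}
A1: add {0, 7} — 0 (Pursuer) has 0→2; 7 (Pursuer) has 7→4.
A2: add {8} — 8 (Pursuer) has 8→0.
A3: add {6} — 6 (Evader): all of {7, 8} already in.
A4 = A3; e.g. 1 (Evader) can still go to 5. Fixed point.
6 enters the attractor at level 3, so Pursuer can force the target in 3 moves from there.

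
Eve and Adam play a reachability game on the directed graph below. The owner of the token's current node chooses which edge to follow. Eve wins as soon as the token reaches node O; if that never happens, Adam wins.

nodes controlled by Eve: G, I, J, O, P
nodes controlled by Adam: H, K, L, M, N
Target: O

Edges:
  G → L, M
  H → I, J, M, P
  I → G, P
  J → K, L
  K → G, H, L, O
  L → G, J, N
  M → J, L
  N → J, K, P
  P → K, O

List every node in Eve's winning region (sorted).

A0 = {O}
A1: add {P} — P (Eve) has P→O.
A2: add {I} — I (Eve) has I→P.
A3 = A2; e.g. G (Eve) has no edge into A2. Fixed point.
Eve's winning region = {I, O, P}.

I, O, P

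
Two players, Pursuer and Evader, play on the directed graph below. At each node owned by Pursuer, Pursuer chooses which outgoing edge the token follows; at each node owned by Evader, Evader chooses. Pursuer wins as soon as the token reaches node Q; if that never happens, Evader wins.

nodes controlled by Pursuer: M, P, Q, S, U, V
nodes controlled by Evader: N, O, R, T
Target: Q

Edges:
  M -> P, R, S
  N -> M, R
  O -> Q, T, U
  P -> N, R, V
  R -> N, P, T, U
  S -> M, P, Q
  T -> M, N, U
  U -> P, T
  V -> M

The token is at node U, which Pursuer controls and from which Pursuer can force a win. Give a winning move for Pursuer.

A0 = {Q}
A1: add {S} — S (Pursuer) has S→Q.
A2: add {M} — M (Pursuer) has M→S.
A3: add {V} — V (Pursuer) has V→M.
A4: add {P} — P (Pursuer) has P→V.
A5: add {U} — U (Pursuer) has U→P.
A6 = A5; e.g. N (Evader) can still go to R. Fixed point.
From U, successor P is in the attractor (rank 4); the other successor T is not.

P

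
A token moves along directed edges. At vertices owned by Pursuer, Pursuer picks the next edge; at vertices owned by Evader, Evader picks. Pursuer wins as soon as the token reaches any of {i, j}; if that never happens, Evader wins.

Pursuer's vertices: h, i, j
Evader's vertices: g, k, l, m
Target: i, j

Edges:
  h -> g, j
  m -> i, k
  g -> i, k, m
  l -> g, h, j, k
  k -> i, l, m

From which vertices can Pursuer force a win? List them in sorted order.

h, i, j

A0 = {i, j}
A1: add {h} — h (Pursuer) has h→j.
A2 = A1; e.g. g (Evader) can still go to k. Fixed point.
Pursuer's winning region = {h, i, j}.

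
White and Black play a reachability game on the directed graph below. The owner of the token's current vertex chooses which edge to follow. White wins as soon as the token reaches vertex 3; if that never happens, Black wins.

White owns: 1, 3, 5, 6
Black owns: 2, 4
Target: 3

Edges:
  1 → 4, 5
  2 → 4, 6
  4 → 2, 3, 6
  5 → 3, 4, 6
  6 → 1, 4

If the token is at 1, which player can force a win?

A0 = {3}
A1: add {5} — 5 (White) has 5→3.
A2: add {1} — 1 (White) has 1→5.
1 ∈ A2, so White can force the target.

White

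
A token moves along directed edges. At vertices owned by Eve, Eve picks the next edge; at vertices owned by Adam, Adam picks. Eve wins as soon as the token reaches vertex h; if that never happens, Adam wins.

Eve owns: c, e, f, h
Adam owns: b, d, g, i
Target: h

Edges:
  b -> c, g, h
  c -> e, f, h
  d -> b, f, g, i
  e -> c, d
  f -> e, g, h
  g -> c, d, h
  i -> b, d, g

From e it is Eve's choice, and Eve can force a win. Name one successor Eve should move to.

c

A0 = {h}
A1: add {c, f} — c (Eve) has c→h; f (Eve) has f→h.
A2: add {e} — e (Eve) has e→c.
A3 = A2; e.g. b (Adam) can still go to g. Fixed point.
From e, successor c is in the attractor (rank 1); the other successor d is not.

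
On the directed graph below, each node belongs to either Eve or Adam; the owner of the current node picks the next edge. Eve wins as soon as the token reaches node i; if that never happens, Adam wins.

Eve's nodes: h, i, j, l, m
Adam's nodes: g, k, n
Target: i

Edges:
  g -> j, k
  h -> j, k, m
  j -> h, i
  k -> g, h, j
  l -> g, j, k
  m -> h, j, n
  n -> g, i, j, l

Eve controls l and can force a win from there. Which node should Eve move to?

A0 = {i}
A1: add {j} — j (Eve) has j→i.
A2: add {h, l, m} — h (Eve) has h→j; l (Eve) has l→j; m (Eve) has m→j.
A3 = A2; e.g. g (Adam) can still go to k. Fixed point.
From l, successor j is in the attractor (rank 1); the other successors g, k are not.

j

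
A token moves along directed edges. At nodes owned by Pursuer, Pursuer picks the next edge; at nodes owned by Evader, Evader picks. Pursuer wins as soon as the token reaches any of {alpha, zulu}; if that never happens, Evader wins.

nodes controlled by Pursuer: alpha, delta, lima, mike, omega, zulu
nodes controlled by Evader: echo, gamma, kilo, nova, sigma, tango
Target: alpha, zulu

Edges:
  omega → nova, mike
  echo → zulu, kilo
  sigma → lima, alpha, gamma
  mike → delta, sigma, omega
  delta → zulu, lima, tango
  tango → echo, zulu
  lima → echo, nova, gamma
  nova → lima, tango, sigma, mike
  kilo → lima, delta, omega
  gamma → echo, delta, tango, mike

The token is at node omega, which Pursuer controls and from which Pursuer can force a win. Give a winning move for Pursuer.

A0 = {alpha, zulu}
A1: add {delta} — delta (Pursuer) has delta→zulu.
A2: add {mike} — mike (Pursuer) has mike→delta.
A3: add {omega} — omega (Pursuer) has omega→mike.
A4 = A3; e.g. echo (Evader) can still go to kilo. Fixed point.
From omega, successor mike is in the attractor (rank 2); the other successor nova is not.

mike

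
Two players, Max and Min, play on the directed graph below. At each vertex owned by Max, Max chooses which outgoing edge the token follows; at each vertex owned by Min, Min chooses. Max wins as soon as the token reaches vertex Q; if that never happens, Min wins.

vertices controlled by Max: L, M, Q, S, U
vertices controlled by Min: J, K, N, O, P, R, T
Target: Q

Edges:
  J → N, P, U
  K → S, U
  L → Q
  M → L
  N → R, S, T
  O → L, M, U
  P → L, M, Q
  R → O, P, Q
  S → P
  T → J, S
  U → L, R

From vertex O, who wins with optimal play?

A0 = {Q}
A1: add {L} — L (Max) has L→Q.
A2: add {M, U} — M (Max) has M→L; U (Max) has U→L.
A3: add {O, P} — O (Min): all of {L, M, U} already in; P (Min): all of {L, M, Q} already in.
O ∈ A3, so Max can force the target.

Max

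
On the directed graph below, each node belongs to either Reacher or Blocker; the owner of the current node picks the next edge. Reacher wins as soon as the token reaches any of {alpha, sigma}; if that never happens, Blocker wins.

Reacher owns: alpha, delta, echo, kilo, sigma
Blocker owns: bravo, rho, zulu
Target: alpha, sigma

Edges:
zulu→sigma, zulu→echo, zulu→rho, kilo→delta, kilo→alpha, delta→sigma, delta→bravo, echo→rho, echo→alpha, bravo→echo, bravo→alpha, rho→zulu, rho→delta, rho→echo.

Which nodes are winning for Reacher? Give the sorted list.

A0 = {alpha, sigma}
A1: add {delta, echo, kilo} — kilo (Reacher) has kilo→alpha; delta (Reacher) has delta→sigma; echo (Reacher) has echo→alpha.
A2: add {bravo} — bravo (Blocker): all of {echo, alpha} already in.
A3 = A2; e.g. zulu (Blocker) can still go to rho. Fixed point.
Reacher's winning region = {alpha, bravo, delta, echo, kilo, sigma}.

alpha, bravo, delta, echo, kilo, sigma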